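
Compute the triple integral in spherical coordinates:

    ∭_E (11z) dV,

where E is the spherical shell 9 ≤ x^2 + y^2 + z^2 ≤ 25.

In spherical coordinates, x = ρ sin(φ) cos(θ), y = ρ sin(φ) sin(θ), z = ρ cos(φ), and dV = ρ^2 sin(φ) dρ dφ dθ.

The integrand becomes 11ρ cos(φ), so

    ∭_E (11z) dV = ∫_{0}^{2π} ∫_{0}^{π} ∫_{3}^{5} (11ρ cos(φ)) · ρ^2 sin(φ) dρ dφ dθ.

Inner (ρ): 748sin(2φ).
Middle (φ): 0.
Outer (θ): 0.

Therefore the triple integral equals 0.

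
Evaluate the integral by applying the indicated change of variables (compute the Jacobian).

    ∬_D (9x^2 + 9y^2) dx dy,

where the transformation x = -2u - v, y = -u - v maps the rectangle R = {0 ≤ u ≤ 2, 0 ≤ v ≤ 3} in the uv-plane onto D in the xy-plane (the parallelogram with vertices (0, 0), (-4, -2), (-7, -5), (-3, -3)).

Compute the Jacobian determinant of (x, y) with respect to (u, v):

    ∂(x,y)/∂(u,v) = | -2  -1 | = (-2)(-1) - (-1)(-1) = 1.
                   | -1  -1 |

Its absolute value is |J| = 1 (the area scaling factor).

Substituting x = -2u - v, y = -u - v into the integrand,

    9x^2 + 9y^2 → 45u^2 + 54u v + 18v^2,

so the integral becomes

    ∬_R (45u^2 + 54u v + 18v^2) · |J| du dv = ∫_0^2 ∫_0^3 (45u^2 + 54u v + 18v^2) dv du.

Inner (v): 135u^2 + 243u + 162.
Outer (u): 1170.

Therefore ∬_D (9x^2 + 9y^2) dx dy = 1170.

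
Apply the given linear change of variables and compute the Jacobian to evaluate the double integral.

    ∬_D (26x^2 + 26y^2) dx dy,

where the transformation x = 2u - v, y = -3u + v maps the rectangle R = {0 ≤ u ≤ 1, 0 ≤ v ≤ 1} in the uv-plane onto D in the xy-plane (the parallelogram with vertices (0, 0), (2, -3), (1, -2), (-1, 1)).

Compute the Jacobian determinant of (x, y) with respect to (u, v):

    ∂(x,y)/∂(u,v) = | 2  -1 | = (2)(1) - (-1)(-3) = -1.
                   | -3  1 |

Its absolute value is |J| = 1 (the area scaling factor).

Substituting x = 2u - v, y = -3u + v into the integrand,

    26x^2 + 26y^2 → 338u^2 - 260u v + 52v^2,

so the integral becomes

    ∬_R (338u^2 - 260u v + 52v^2) · |J| du dv = ∫_0^1 ∫_0^1 (338u^2 - 260u v + 52v^2) dv du.

Inner (v): 338u^2 - 130u + 52/3.
Outer (u): 65.

Therefore ∬_D (26x^2 + 26y^2) dx dy = 65.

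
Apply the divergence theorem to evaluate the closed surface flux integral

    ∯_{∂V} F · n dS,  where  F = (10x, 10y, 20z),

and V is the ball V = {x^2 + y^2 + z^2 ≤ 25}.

By the divergence theorem,

    ∯_{∂V} F · n dS = ∭_V (∇ · F) dV.

Compute the divergence:
    ∇ · F = ∂F_x/∂x + ∂F_y/∂y + ∂F_z/∂z = 10 + 10 + 20 = 40.

In spherical coordinates, x = ρ sin(φ) cos(θ), y = ρ sin(φ) sin(θ), z = ρ cos(φ), dV = ρ^2 sin(φ) dρ dφ dθ, with 0 ≤ ρ ≤ 5, 0 ≤ φ ≤ π, 0 ≤ θ ≤ 2π.

The integrand, after substitution and multiplying by the volume element, becomes (40) · ρ^2 sin(φ), so

    ∭_V (∇·F) dV = ∫_0^{2π} ∫_0^{π} ∫_0^{5} (40) · ρ^2 sin(φ) dρ dφ dθ.

Inner (ρ from 0 to 5): 5000sin(φ)/3.
Middle (φ from 0 to π): 10000/3.
Outer (θ from 0 to 2π): 20000π/3.

Therefore ∯_{∂V} F · n dS = 20000π/3.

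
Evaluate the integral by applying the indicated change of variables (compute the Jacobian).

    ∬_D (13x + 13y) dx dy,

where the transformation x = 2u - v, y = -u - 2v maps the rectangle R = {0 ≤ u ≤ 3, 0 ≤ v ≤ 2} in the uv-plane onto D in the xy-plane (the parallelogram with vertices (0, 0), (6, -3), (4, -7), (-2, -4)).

Compute the Jacobian determinant of (x, y) with respect to (u, v):

    ∂(x,y)/∂(u,v) = | 2  -1 | = (2)(-2) - (-1)(-1) = -5.
                   | -1  -2 |

Its absolute value is |J| = 5 (the area scaling factor).

Substituting x = 2u - v, y = -u - 2v into the integrand,

    13x + 13y → 13u - 39v,

so the integral becomes

    ∬_R (13u - 39v) · |J| du dv = ∫_0^3 ∫_0^2 (65u - 195v) dv du.

Inner (v): 130u - 390.
Outer (u): -585.

Therefore ∬_D (13x + 13y) dx dy = -585.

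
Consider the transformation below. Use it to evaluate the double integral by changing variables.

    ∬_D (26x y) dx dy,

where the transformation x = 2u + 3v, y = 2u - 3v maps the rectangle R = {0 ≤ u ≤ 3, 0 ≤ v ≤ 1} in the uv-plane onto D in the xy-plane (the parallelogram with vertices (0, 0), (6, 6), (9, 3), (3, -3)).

Compute the Jacobian determinant of (x, y) with respect to (u, v):

    ∂(x,y)/∂(u,v) = | 2  3 | = (2)(-3) - (3)(2) = -12.
                   | 2  -3 |

Its absolute value is |J| = 12 (the area scaling factor).

Substituting x = 2u + 3v, y = 2u - 3v into the integrand,

    26x y → 104u^2 - 234v^2,

so the integral becomes

    ∬_R (104u^2 - 234v^2) · |J| du dv = ∫_0^3 ∫_0^1 (1248u^2 - 2808v^2) dv du.

Inner (v): 1248u^2 - 936.
Outer (u): 8424.

Therefore ∬_D (26x y) dx dy = 8424.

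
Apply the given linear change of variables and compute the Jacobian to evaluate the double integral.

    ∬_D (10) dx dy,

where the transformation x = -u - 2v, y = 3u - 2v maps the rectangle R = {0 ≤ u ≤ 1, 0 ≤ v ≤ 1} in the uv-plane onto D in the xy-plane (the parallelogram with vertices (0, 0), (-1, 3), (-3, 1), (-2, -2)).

Compute the Jacobian determinant of (x, y) with respect to (u, v):

    ∂(x,y)/∂(u,v) = | -1  -2 | = (-1)(-2) - (-2)(3) = 8.
                   | 3  -2 |

Its absolute value is |J| = 8 (the area scaling factor).

Substituting x = -u - 2v, y = 3u - 2v into the integrand,

    10 → 10,

so the integral becomes

    ∬_R (10) · |J| du dv = ∫_0^1 ∫_0^1 (80) dv du.

Inner (v): 80.
Outer (u): 80.

Therefore ∬_D (10) dx dy = 80.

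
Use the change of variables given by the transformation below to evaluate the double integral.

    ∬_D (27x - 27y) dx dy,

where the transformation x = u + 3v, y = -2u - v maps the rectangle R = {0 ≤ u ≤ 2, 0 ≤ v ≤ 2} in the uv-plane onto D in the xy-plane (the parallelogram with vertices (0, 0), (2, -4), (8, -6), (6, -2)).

Compute the Jacobian determinant of (x, y) with respect to (u, v):

    ∂(x,y)/∂(u,v) = | 1  3 | = (1)(-1) - (3)(-2) = 5.
                   | -2  -1 |

Its absolute value is |J| = 5 (the area scaling factor).

Substituting x = u + 3v, y = -2u - v into the integrand,

    27x - 27y → 81u + 108v,

so the integral becomes

    ∬_R (81u + 108v) · |J| du dv = ∫_0^2 ∫_0^2 (405u + 540v) dv du.

Inner (v): 810u + 1080.
Outer (u): 3780.

Therefore ∬_D (27x - 27y) dx dy = 3780.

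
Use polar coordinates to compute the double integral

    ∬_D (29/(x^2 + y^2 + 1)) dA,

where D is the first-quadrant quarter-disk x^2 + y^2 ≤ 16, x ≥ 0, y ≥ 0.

The region D is 0 ≤ r ≤ 4, 0 ≤ θ ≤ π/2 in polar coordinates, where x = r cos(θ), y = r sin(θ), and dA = r dr dθ.

Under the substitution, the integrand becomes 29/(r^2 + 1), so

    ∬_D (29/(x^2 + y^2 + 1)) dA = ∫_{0}^{π/2} ∫_{0}^{4} (29/(r^2 + 1)) · r dr dθ.

Inner integral (in r): ∫_{0}^{4} (29/(r^2 + 1)) · r dr = 29log(17)/2.

Outer integral (in θ): ∫_{0}^{π/2} (29log(17)/2) dθ = 29π log(17)/4.

Therefore ∬_D (29/(x^2 + y^2 + 1)) dA = 29π log(17)/4.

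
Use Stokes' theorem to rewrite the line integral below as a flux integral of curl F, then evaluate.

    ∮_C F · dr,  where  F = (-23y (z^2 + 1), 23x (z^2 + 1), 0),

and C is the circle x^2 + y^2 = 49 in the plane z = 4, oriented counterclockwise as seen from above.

Let S be the flat disk x^2 + y^2 ≤ 49 in the plane z = 4, with upward unit normal n̂ = ẑ. By Stokes' theorem,

    ∮_C F · dr = ∬_S (∇ × F) · n̂ dS = ∬_D (curl F)_z dA,

where D is the disk x^2 + y^2 ≤ 49.

Compute the curl of F = (-23y (z^2 + 1), 23x (z^2 + 1), 0):
    (∇ × F)_x = ∂F_z/∂y - ∂F_y/∂z = -46x z,
    (∇ × F)_y = ∂F_x/∂z - ∂F_z/∂x = -46y z,
    (∇ × F)_z = ∂F_y/∂x - ∂F_x/∂y = 46z^2 + 46.

On z = 4, (curl F)_z = 782.

Convert to polar (x = r cos θ, y = r sin θ, dA = r dr dθ); the integrand becomes 782, so

    ∬_D (curl F)_z dA = ∫_0^{2π} ∫_0^{7} (782) · r dr dθ.

Inner (r from 0 to 7): 19159.
Outer (θ from 0 to 2π): 38318π.

Therefore ∮_C F · dr = 38318π.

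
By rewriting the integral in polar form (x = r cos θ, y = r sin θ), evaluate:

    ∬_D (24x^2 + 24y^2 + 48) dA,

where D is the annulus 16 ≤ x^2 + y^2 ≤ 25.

The region D is 4 ≤ r ≤ 5, 0 ≤ θ ≤ 2π in polar coordinates, where x = r cos(θ), y = r sin(θ), and dA = r dr dθ.

Under the substitution, the integrand becomes 24r^2 + 48, so

    ∬_D (24x^2 + 24y^2 + 48) dA = ∫_{0}^{2π} ∫_{4}^{5} (24r^2 + 48) · r dr dθ.

Inner integral (in r): ∫_{4}^{5} (24r^2 + 48) · r dr = 2430.

Outer integral (in θ): ∫_{0}^{2π} (2430) dθ = 4860π.

Therefore ∬_D (24x^2 + 24y^2 + 48) dA = 4860π.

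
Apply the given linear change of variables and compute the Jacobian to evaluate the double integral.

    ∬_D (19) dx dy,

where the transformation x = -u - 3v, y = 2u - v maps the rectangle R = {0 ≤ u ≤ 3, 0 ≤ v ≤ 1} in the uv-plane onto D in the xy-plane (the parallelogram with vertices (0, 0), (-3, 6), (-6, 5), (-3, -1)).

Compute the Jacobian determinant of (x, y) with respect to (u, v):

    ∂(x,y)/∂(u,v) = | -1  -3 | = (-1)(-1) - (-3)(2) = 7.
                   | 2  -1 |

Its absolute value is |J| = 7 (the area scaling factor).

Substituting x = -u - 3v, y = 2u - v into the integrand,

    19 → 19,

so the integral becomes

    ∬_R (19) · |J| du dv = ∫_0^3 ∫_0^1 (133) dv du.

Inner (v): 133.
Outer (u): 399.

Therefore ∬_D (19) dx dy = 399.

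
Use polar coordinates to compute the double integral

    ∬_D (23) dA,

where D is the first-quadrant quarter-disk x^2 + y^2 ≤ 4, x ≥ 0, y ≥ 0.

The region D is 0 ≤ r ≤ 2, 0 ≤ θ ≤ π/2 in polar coordinates, where x = r cos(θ), y = r sin(θ), and dA = r dr dθ.

Under the substitution, the integrand becomes 23, so

    ∬_D (23) dA = ∫_{0}^{π/2} ∫_{0}^{2} (23) · r dr dθ.

Inner integral (in r): ∫_{0}^{2} (23) · r dr = 46.

Outer integral (in θ): ∫_{0}^{π/2} (46) dθ = 23π.

Therefore ∬_D (23) dA = 23π.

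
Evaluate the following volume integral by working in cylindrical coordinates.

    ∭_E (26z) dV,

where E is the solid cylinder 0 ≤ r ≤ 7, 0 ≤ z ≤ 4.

In cylindrical coordinates, x = r cos(θ), y = r sin(θ), z = z, and dV = r dr dθ dz.

The integrand becomes 26z, so

    ∭_E (26z) dV = ∫_{0}^{2π} ∫_{0}^{7} ∫_{0}^{4} (26z) · r dz dr dθ.

Inner (z): 208r.
Middle (r from 0 to 7): 5096.
Outer (θ): 10192π.

Therefore the triple integral equals 10192π.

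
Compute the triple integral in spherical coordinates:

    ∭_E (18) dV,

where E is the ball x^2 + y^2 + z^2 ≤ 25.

In spherical coordinates, x = ρ sin(φ) cos(θ), y = ρ sin(φ) sin(θ), z = ρ cos(φ), and dV = ρ^2 sin(φ) dρ dφ dθ.

The integrand becomes 18, so

    ∭_E (18) dV = ∫_{0}^{2π} ∫_{0}^{π} ∫_{0}^{5} (18) · ρ^2 sin(φ) dρ dφ dθ.

Inner (ρ): 750sin(φ).
Middle (φ): 1500.
Outer (θ): 3000π.

Therefore the triple integral equals 3000π.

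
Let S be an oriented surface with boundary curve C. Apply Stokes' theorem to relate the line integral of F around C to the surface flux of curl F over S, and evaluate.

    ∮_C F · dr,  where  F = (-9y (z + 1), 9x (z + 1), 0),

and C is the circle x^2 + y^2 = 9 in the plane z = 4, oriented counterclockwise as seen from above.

Let S be the flat disk x^2 + y^2 ≤ 9 in the plane z = 4, with upward unit normal n̂ = ẑ. By Stokes' theorem,

    ∮_C F · dr = ∬_S (∇ × F) · n̂ dS = ∬_D (curl F)_z dA,

where D is the disk x^2 + y^2 ≤ 9.

Compute the curl of F = (-9y (z + 1), 9x (z + 1), 0):
    (∇ × F)_x = ∂F_z/∂y - ∂F_y/∂z = -9x,
    (∇ × F)_y = ∂F_x/∂z - ∂F_z/∂x = -9y,
    (∇ × F)_z = ∂F_y/∂x - ∂F_x/∂y = 18z + 18.

On z = 4, (curl F)_z = 90.

Convert to polar (x = r cos θ, y = r sin θ, dA = r dr dθ); the integrand becomes 90, so

    ∬_D (curl F)_z dA = ∫_0^{2π} ∫_0^{3} (90) · r dr dθ.

Inner (r from 0 to 3): 405.
Outer (θ from 0 to 2π): 810π.

Therefore ∮_C F · dr = 810π.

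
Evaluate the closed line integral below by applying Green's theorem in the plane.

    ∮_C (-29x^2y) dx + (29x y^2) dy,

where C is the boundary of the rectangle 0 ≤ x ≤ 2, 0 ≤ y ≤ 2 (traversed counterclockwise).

Green's theorem converts the closed line integral into a double integral over the enclosed region D:

    ∮_C P dx + Q dy = ∬_D (∂Q/∂x - ∂P/∂y) dA.

Here P = -29x^2y, Q = 29x y^2, so

    ∂Q/∂x = 29y^2,    ∂P/∂y = -29x^2,
    ∂Q/∂x - ∂P/∂y = 29x^2 + 29y^2.

D is the region 0 ≤ x ≤ 2, 0 ≤ y ≤ 2. Evaluating the double integral:

    ∬_D (29x^2 + 29y^2) dA = ∫_0^{2} ∫_0^{2} (29x^2 + 29y^2) dy dx.

Inner (y from 0 to 2): 58x^2 + 232/3.
Outer (x from 0 to 2): 928/3.

Therefore ∮_C P dx + Q dy = 928/3.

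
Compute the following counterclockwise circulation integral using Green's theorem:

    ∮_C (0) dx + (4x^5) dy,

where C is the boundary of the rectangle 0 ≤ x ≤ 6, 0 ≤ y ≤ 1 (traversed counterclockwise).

Green's theorem converts the closed line integral into a double integral over the enclosed region D:

    ∮_C P dx + Q dy = ∬_D (∂Q/∂x - ∂P/∂y) dA.

Here P = 0, Q = 4x^5, so

    ∂Q/∂x = 20x^4,    ∂P/∂y = 0,
    ∂Q/∂x - ∂P/∂y = 20x^4.

D is the region 0 ≤ x ≤ 6, 0 ≤ y ≤ 1. Evaluating the double integral:

    ∬_D (20x^4) dA = ∫_0^{6} ∫_0^{1} (20x^4) dy dx.

Inner (y from 0 to 1): 20x^4.
Outer (x from 0 to 6): 31104.

Therefore ∮_C P dx + Q dy = 31104.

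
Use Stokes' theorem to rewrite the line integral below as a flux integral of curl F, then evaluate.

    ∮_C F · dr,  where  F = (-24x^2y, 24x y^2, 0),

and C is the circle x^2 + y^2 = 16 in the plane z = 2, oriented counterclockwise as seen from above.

Let S be the flat disk x^2 + y^2 ≤ 16 in the plane z = 2, with upward unit normal n̂ = ẑ. By Stokes' theorem,

    ∮_C F · dr = ∬_S (∇ × F) · n̂ dS = ∬_D (curl F)_z dA,

where D is the disk x^2 + y^2 ≤ 16.

Compute the curl of F = (-24x^2y, 24x y^2, 0):
    (∇ × F)_x = ∂F_z/∂y - ∂F_y/∂z = 0,
    (∇ × F)_y = ∂F_x/∂z - ∂F_z/∂x = 0,
    (∇ × F)_z = ∂F_y/∂x - ∂F_x/∂y = 24x^2 + 24y^2.

On z = 2, (curl F)_z = 24x^2 + 24y^2.

Convert to polar (x = r cos θ, y = r sin θ, dA = r dr dθ); the integrand becomes 24r^2, so

    ∬_D (curl F)_z dA = ∫_0^{2π} ∫_0^{4} (24r^2) · r dr dθ.

Inner (r from 0 to 4): 1536.
Outer (θ from 0 to 2π): 3072π.

Therefore ∮_C F · dr = 3072π.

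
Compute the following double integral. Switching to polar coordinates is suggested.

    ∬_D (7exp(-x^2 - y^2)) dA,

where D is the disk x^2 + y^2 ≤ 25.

The region D is 0 ≤ r ≤ 5, 0 ≤ θ ≤ 2π in polar coordinates, where x = r cos(θ), y = r sin(θ), and dA = r dr dθ.

Under the substitution, the integrand becomes 7exp(-r^2), so

    ∬_D (7exp(-x^2 - y^2)) dA = ∫_{0}^{2π} ∫_{0}^{5} (7exp(-r^2)) · r dr dθ.

Inner integral (in r): ∫_{0}^{5} (7exp(-r^2)) · r dr = 7/2 - 7exp(-25)/2.

Outer integral (in θ): ∫_{0}^{2π} (7/2 - 7exp(-25)/2) dθ = -7π exp(-25) + 7π.

Therefore ∬_D (7exp(-x^2 - y^2)) dA = -7π exp(-25) + 7π.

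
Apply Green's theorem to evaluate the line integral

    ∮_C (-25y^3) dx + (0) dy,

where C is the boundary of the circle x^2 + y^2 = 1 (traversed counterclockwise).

Green's theorem converts the closed line integral into a double integral over the enclosed region D:

    ∮_C P dx + Q dy = ∬_D (∂Q/∂x - ∂P/∂y) dA.

Here P = -25y^3, Q = 0, so

    ∂Q/∂x = 0,    ∂P/∂y = -75y^2,
    ∂Q/∂x - ∂P/∂y = 75y^2.

D is the region x^2 + y^2 ≤ 1. Evaluating the double integral:

In polar coordinates (x = r cos θ, y = r sin θ, dA = r dr dθ) the integrand becomes 75r^2sin(θ)^2, so

    ∬_D (75y^2) dA = ∫_0^{2π} ∫_0^{1} (75r^2sin(θ)^2) · r dr dθ.

Inner (r from 0 to 1): 75sin(θ)^2/4.
Outer (θ from 0 to 2π): 75π/4.

Therefore ∮_C P dx + Q dy = 75π/4.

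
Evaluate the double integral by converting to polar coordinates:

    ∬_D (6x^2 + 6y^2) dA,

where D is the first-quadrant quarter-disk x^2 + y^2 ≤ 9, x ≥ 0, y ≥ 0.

The region D is 0 ≤ r ≤ 3, 0 ≤ θ ≤ π/2 in polar coordinates, where x = r cos(θ), y = r sin(θ), and dA = r dr dθ.

Under the substitution, the integrand becomes 6r^2, so

    ∬_D (6x^2 + 6y^2) dA = ∫_{0}^{π/2} ∫_{0}^{3} (6r^2) · r dr dθ.

Inner integral (in r): ∫_{0}^{3} (6r^2) · r dr = 243/2.

Outer integral (in θ): ∫_{0}^{π/2} (243/2) dθ = 243π/4.

Therefore ∬_D (6x^2 + 6y^2) dA = 243π/4.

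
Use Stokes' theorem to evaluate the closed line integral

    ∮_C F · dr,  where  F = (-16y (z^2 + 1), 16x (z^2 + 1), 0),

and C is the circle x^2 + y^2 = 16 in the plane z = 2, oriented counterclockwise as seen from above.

Let S be the flat disk x^2 + y^2 ≤ 16 in the plane z = 2, with upward unit normal n̂ = ẑ. By Stokes' theorem,

    ∮_C F · dr = ∬_S (∇ × F) · n̂ dS = ∬_D (curl F)_z dA,

where D is the disk x^2 + y^2 ≤ 16.

Compute the curl of F = (-16y (z^2 + 1), 16x (z^2 + 1), 0):
    (∇ × F)_x = ∂F_z/∂y - ∂F_y/∂z = -32x z,
    (∇ × F)_y = ∂F_x/∂z - ∂F_z/∂x = -32y z,
    (∇ × F)_z = ∂F_y/∂x - ∂F_x/∂y = 32z^2 + 32.

On z = 2, (curl F)_z = 160.

Convert to polar (x = r cos θ, y = r sin θ, dA = r dr dθ); the integrand becomes 160, so

    ∬_D (curl F)_z dA = ∫_0^{2π} ∫_0^{4} (160) · r dr dθ.

Inner (r from 0 to 4): 1280.
Outer (θ from 0 to 2π): 2560π.

Therefore ∮_C F · dr = 2560π.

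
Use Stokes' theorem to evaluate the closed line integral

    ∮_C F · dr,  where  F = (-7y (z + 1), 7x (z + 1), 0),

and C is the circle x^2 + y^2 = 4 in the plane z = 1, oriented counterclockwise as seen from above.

Let S be the flat disk x^2 + y^2 ≤ 4 in the plane z = 1, with upward unit normal n̂ = ẑ. By Stokes' theorem,

    ∮_C F · dr = ∬_S (∇ × F) · n̂ dS = ∬_D (curl F)_z dA,

where D is the disk x^2 + y^2 ≤ 4.

Compute the curl of F = (-7y (z + 1), 7x (z + 1), 0):
    (∇ × F)_x = ∂F_z/∂y - ∂F_y/∂z = -7x,
    (∇ × F)_y = ∂F_x/∂z - ∂F_z/∂x = -7y,
    (∇ × F)_z = ∂F_y/∂x - ∂F_x/∂y = 14z + 14.

On z = 1, (curl F)_z = 28.

Convert to polar (x = r cos θ, y = r sin θ, dA = r dr dθ); the integrand becomes 28, so

    ∬_D (curl F)_z dA = ∫_0^{2π} ∫_0^{2} (28) · r dr dθ.

Inner (r from 0 to 2): 56.
Outer (θ from 0 to 2π): 112π.

Therefore ∮_C F · dr = 112π.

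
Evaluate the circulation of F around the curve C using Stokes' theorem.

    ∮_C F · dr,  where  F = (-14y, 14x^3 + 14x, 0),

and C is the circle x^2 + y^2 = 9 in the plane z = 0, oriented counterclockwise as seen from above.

Let S be the flat disk x^2 + y^2 ≤ 9 in the plane z = 0, with upward unit normal n̂ = ẑ. By Stokes' theorem,

    ∮_C F · dr = ∬_S (∇ × F) · n̂ dS = ∬_D (curl F)_z dA,

where D is the disk x^2 + y^2 ≤ 9.

Compute the curl of F = (-14y, 14x^3 + 14x, 0):
    (∇ × F)_x = ∂F_z/∂y - ∂F_y/∂z = 0,
    (∇ × F)_y = ∂F_x/∂z - ∂F_z/∂x = 0,
    (∇ × F)_z = ∂F_y/∂x - ∂F_x/∂y = 42x^2 + 28.

On z = 0, (curl F)_z = 42x^2 + 28.

Convert to polar (x = r cos θ, y = r sin θ, dA = r dr dθ); the integrand becomes 42r^2cos(θ)^2 + 28, so

    ∬_D (curl F)_z dA = ∫_0^{2π} ∫_0^{3} (42r^2cos(θ)^2 + 28) · r dr dθ.

Inner (r from 0 to 3): 1701cos(θ)^2/2 + 126.
Outer (θ from 0 to 2π): 2205π/2.

Therefore ∮_C F · dr = 2205π/2.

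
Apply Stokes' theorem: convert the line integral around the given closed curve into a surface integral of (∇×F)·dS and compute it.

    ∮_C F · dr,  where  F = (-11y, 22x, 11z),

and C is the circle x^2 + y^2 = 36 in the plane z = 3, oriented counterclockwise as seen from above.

Let S be the flat disk x^2 + y^2 ≤ 36 in the plane z = 3, with upward unit normal n̂ = ẑ. By Stokes' theorem,

    ∮_C F · dr = ∬_S (∇ × F) · n̂ dS = ∬_D (curl F)_z dA,

where D is the disk x^2 + y^2 ≤ 36.

Compute the curl of F = (-11y, 22x, 11z):
    (∇ × F)_x = ∂F_z/∂y - ∂F_y/∂z = 0,
    (∇ × F)_y = ∂F_x/∂z - ∂F_z/∂x = 0,
    (∇ × F)_z = ∂F_y/∂x - ∂F_x/∂y = 33.

On z = 3, (curl F)_z = 33.

Convert to polar (x = r cos θ, y = r sin θ, dA = r dr dθ); the integrand becomes 33, so

    ∬_D (curl F)_z dA = ∫_0^{2π} ∫_0^{6} (33) · r dr dθ.

Inner (r from 0 to 6): 594.
Outer (θ from 0 to 2π): 1188π.

Therefore ∮_C F · dr = 1188π.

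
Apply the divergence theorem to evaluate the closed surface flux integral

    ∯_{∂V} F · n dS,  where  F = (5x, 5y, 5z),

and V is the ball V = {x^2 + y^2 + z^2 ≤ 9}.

By the divergence theorem,

    ∯_{∂V} F · n dS = ∭_V (∇ · F) dV.

Compute the divergence:
    ∇ · F = ∂F_x/∂x + ∂F_y/∂y + ∂F_z/∂z = 5 + 5 + 5 = 15.

In spherical coordinates, x = ρ sin(φ) cos(θ), y = ρ sin(φ) sin(θ), z = ρ cos(φ), dV = ρ^2 sin(φ) dρ dφ dθ, with 0 ≤ ρ ≤ 3, 0 ≤ φ ≤ π, 0 ≤ θ ≤ 2π.

The integrand, after substitution and multiplying by the volume element, becomes (15) · ρ^2 sin(φ), so

    ∭_V (∇·F) dV = ∫_0^{2π} ∫_0^{π} ∫_0^{3} (15) · ρ^2 sin(φ) dρ dφ dθ.

Inner (ρ from 0 to 3): 135sin(φ).
Middle (φ from 0 to π): 270.
Outer (θ from 0 to 2π): 540π.

Therefore ∯_{∂V} F · n dS = 540π.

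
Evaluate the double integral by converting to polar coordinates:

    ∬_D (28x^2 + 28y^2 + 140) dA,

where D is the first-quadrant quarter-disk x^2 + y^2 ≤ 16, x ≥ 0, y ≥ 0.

The region D is 0 ≤ r ≤ 4, 0 ≤ θ ≤ π/2 in polar coordinates, where x = r cos(θ), y = r sin(θ), and dA = r dr dθ.

Under the substitution, the integrand becomes 28r^2 + 140, so

    ∬_D (28x^2 + 28y^2 + 140) dA = ∫_{0}^{π/2} ∫_{0}^{4} (28r^2 + 140) · r dr dθ.

Inner integral (in r): ∫_{0}^{4} (28r^2 + 140) · r dr = 2912.

Outer integral (in θ): ∫_{0}^{π/2} (2912) dθ = 1456π.

Therefore ∬_D (28x^2 + 28y^2 + 140) dA = 1456π.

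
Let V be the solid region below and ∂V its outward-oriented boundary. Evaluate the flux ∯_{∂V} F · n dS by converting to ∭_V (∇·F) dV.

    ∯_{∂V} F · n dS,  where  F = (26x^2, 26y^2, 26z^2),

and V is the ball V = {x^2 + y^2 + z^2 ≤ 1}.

By the divergence theorem,

    ∯_{∂V} F · n dS = ∭_V (∇ · F) dV.

Compute the divergence:
    ∇ · F = ∂F_x/∂x + ∂F_y/∂y + ∂F_z/∂z = 52x + 52y + 52z.

In spherical coordinates, x = ρ sin(φ) cos(θ), y = ρ sin(φ) sin(θ), z = ρ cos(φ), dV = ρ^2 sin(φ) dρ dφ dθ, with 0 ≤ ρ ≤ 1, 0 ≤ φ ≤ π, 0 ≤ θ ≤ 2π.

The integrand, after substitution and multiplying by the volume element, becomes (52ρ (sqrt(2)sin(φ)sin(θ + π/4) + cos(φ))) · ρ^2 sin(φ), so

    ∭_V (∇·F) dV = ∫_0^{2π} ∫_0^{π} ∫_0^{1} (52ρ (sqrt(2)sin(φ)sin(θ + π/4) + cos(φ))) · ρ^2 sin(φ) dρ dφ dθ.

Inner (ρ from 0 to 1): 13(sqrt(2)sin(φ)sin(θ + π/4) + cos(φ))sin(φ).
Middle (φ from 0 to π): 13sqrt(2)π sin(θ + π/4)/2.
Outer (θ from 0 to 2π): 0.

Therefore ∯_{∂V} F · n dS = 0.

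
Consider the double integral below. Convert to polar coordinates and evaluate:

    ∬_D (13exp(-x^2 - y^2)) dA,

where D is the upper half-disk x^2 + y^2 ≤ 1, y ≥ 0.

The region D is 0 ≤ r ≤ 1, 0 ≤ θ ≤ π in polar coordinates, where x = r cos(θ), y = r sin(θ), and dA = r dr dθ.

Under the substitution, the integrand becomes 13exp(-r^2), so

    ∬_D (13exp(-x^2 - y^2)) dA = ∫_{0}^{π} ∫_{0}^{1} (13exp(-r^2)) · r dr dθ.

Inner integral (in r): ∫_{0}^{1} (13exp(-r^2)) · r dr = 13/2 - 13exp(-1)/2.

Outer integral (in θ): ∫_{0}^{π} (13/2 - 13exp(-1)/2) dθ = -13π (1 - e)exp(-1)/2.

Therefore ∬_D (13exp(-x^2 - y^2)) dA = -13π (1 - e)exp(-1)/2.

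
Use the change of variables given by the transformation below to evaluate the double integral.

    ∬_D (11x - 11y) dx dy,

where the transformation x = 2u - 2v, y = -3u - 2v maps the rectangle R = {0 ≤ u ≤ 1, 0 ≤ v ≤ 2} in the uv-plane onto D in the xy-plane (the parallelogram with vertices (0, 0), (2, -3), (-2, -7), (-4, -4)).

Compute the Jacobian determinant of (x, y) with respect to (u, v):

    ∂(x,y)/∂(u,v) = | 2  -2 | = (2)(-2) - (-2)(-3) = -10.
                   | -3  -2 |

Its absolute value is |J| = 10 (the area scaling factor).

Substituting x = 2u - 2v, y = -3u - 2v into the integrand,

    11x - 11y → 55u,

so the integral becomes

    ∬_R (55u) · |J| du dv = ∫_0^1 ∫_0^2 (550u) dv du.

Inner (v): 1100u.
Outer (u): 550.

Therefore ∬_D (11x - 11y) dx dy = 550.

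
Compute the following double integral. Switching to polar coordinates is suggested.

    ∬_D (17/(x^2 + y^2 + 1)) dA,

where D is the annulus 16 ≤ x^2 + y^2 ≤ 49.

The region D is 4 ≤ r ≤ 7, 0 ≤ θ ≤ 2π in polar coordinates, where x = r cos(θ), y = r sin(θ), and dA = r dr dθ.

Under the substitution, the integrand becomes 17/(r^2 + 1), so

    ∬_D (17/(x^2 + y^2 + 1)) dA = ∫_{0}^{2π} ∫_{4}^{7} (17/(r^2 + 1)) · r dr dθ.

Inner integral (in r): ∫_{4}^{7} (17/(r^2 + 1)) · r dr = log(195312500000000sqrt(34)/118587876497).

Outer integral (in θ): ∫_{0}^{2π} (log(195312500000000sqrt(34)/118587876497)) dθ = log((195312500000000sqrt(34)/118587876497)^(2π)).

Therefore ∬_D (17/(x^2 + y^2 + 1)) dA = log((195312500000000sqrt(34)/118587876497)^(2π)).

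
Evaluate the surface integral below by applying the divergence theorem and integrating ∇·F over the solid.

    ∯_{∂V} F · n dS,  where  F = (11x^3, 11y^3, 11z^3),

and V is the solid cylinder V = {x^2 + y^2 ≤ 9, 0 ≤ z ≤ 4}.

By the divergence theorem,

    ∯_{∂V} F · n dS = ∭_V (∇ · F) dV.

Compute the divergence:
    ∇ · F = ∂F_x/∂x + ∂F_y/∂y + ∂F_z/∂z = 33x^2 + 33y^2 + 33z^2.

In cylindrical coordinates, x = r cos(θ), y = r sin(θ), z = z, dV = r dr dθ dz, with 0 ≤ r ≤ 3, 0 ≤ θ ≤ 2π, 0 ≤ z ≤ 4.

The integrand, after substitution and multiplying by the volume element, becomes (33r^2 + 33z^2) · r, so

    ∭_V (∇·F) dV = ∫_0^{2π} ∫_0^{3} ∫_0^{4} (33r^2 + 33z^2) · r dz dr dθ.

Inner (z from 0 to 4): 132r^3 + 704r.
Middle (r from 0 to 3): 5841.
Outer (θ from 0 to 2π): 11682π.

Therefore ∯_{∂V} F · n dS = 11682π.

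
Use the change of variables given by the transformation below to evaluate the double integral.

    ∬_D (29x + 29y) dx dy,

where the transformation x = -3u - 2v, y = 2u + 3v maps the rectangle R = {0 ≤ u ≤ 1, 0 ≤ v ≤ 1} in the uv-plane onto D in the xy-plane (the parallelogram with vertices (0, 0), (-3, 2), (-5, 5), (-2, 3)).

Compute the Jacobian determinant of (x, y) with respect to (u, v):

    ∂(x,y)/∂(u,v) = | -3  -2 | = (-3)(3) - (-2)(2) = -5.
                   | 2  3 |

Its absolute value is |J| = 5 (the area scaling factor).

Substituting x = -3u - 2v, y = 2u + 3v into the integrand,

    29x + 29y → -29u + 29v,

so the integral becomes

    ∬_R (-29u + 29v) · |J| du dv = ∫_0^1 ∫_0^1 (-145u + 145v) dv du.

Inner (v): 145/2 - 145u.
Outer (u): 0.

Therefore ∬_D (29x + 29y) dx dy = 0.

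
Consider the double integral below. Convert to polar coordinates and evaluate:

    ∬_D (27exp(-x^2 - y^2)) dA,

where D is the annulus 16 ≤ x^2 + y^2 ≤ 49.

The region D is 4 ≤ r ≤ 7, 0 ≤ θ ≤ 2π in polar coordinates, where x = r cos(θ), y = r sin(θ), and dA = r dr dθ.

Under the substitution, the integrand becomes 27exp(-r^2), so

    ∬_D (27exp(-x^2 - y^2)) dA = ∫_{0}^{2π} ∫_{4}^{7} (27exp(-r^2)) · r dr dθ.

Inner integral (in r): ∫_{4}^{7} (27exp(-r^2)) · r dr = -(27 - 27exp(33))exp(-49)/2.

Outer integral (in θ): ∫_{0}^{2π} (-(27 - 27exp(33))exp(-49)/2) dθ = -27π (1 - exp(33))exp(-49).

Therefore ∬_D (27exp(-x^2 - y^2)) dA = -27π (1 - exp(33))exp(-49).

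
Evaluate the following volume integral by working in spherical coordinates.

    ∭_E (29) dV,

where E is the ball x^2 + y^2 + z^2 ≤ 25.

In spherical coordinates, x = ρ sin(φ) cos(θ), y = ρ sin(φ) sin(θ), z = ρ cos(φ), and dV = ρ^2 sin(φ) dρ dφ dθ.

The integrand becomes 29, so

    ∭_E (29) dV = ∫_{0}^{2π} ∫_{0}^{π} ∫_{0}^{5} (29) · ρ^2 sin(φ) dρ dφ dθ.

Inner (ρ): 3625sin(φ)/3.
Middle (φ): 7250/3.
Outer (θ): 14500π/3.

Therefore the triple integral equals 14500π/3.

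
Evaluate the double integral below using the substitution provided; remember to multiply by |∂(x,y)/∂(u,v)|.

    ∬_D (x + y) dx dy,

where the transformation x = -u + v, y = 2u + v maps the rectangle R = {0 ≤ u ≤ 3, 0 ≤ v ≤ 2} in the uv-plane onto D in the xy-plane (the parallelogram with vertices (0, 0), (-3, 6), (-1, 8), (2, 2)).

Compute the Jacobian determinant of (x, y) with respect to (u, v):

    ∂(x,y)/∂(u,v) = | -1  1 | = (-1)(1) - (1)(2) = -3.
                   | 2  1 |

Its absolute value is |J| = 3 (the area scaling factor).

Substituting x = -u + v, y = 2u + v into the integrand,

    x + y → u + 2v,

so the integral becomes

    ∬_R (u + 2v) · |J| du dv = ∫_0^3 ∫_0^2 (3u + 6v) dv du.

Inner (v): 6u + 12.
Outer (u): 63.

Therefore ∬_D (x + y) dx dy = 63.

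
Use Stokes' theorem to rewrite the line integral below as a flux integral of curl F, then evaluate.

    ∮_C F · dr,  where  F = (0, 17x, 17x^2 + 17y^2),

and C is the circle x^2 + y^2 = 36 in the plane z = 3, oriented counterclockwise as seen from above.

Let S be the flat disk x^2 + y^2 ≤ 36 in the plane z = 3, with upward unit normal n̂ = ẑ. By Stokes' theorem,

    ∮_C F · dr = ∬_S (∇ × F) · n̂ dS = ∬_D (curl F)_z dA,

where D is the disk x^2 + y^2 ≤ 36.

Compute the curl of F = (0, 17x, 17x^2 + 17y^2):
    (∇ × F)_x = ∂F_z/∂y - ∂F_y/∂z = 34y,
    (∇ × F)_y = ∂F_x/∂z - ∂F_z/∂x = -34x,
    (∇ × F)_z = ∂F_y/∂x - ∂F_x/∂y = 17.

On z = 3, (curl F)_z = 17.

Convert to polar (x = r cos θ, y = r sin θ, dA = r dr dθ); the integrand becomes 17, so

    ∬_D (curl F)_z dA = ∫_0^{2π} ∫_0^{6} (17) · r dr dθ.

Inner (r from 0 to 6): 306.
Outer (θ from 0 to 2π): 612π.

Therefore ∮_C F · dr = 612π.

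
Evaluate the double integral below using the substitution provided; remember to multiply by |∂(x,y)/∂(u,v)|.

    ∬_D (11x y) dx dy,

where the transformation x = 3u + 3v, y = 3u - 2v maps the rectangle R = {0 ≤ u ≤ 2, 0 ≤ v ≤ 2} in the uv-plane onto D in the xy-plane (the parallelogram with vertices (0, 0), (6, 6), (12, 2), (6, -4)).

Compute the Jacobian determinant of (x, y) with respect to (u, v):

    ∂(x,y)/∂(u,v) = | 3  3 | = (3)(-2) - (3)(3) = -15.
                   | 3  -2 |

Its absolute value is |J| = 15 (the area scaling factor).

Substituting x = 3u + 3v, y = 3u - 2v into the integrand,

    11x y → 99u^2 + 33u v - 66v^2,

so the integral becomes

    ∬_R (99u^2 + 33u v - 66v^2) · |J| du dv = ∫_0^2 ∫_0^2 (1485u^2 + 495u v - 990v^2) dv du.

Inner (v): 2970u^2 + 990u - 2640.
Outer (u): 4620.

Therefore ∬_D (11x y) dx dy = 4620.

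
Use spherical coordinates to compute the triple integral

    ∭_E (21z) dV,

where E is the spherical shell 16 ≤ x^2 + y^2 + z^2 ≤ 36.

In spherical coordinates, x = ρ sin(φ) cos(θ), y = ρ sin(φ) sin(θ), z = ρ cos(φ), and dV = ρ^2 sin(φ) dρ dφ dθ.

The integrand becomes 21ρ cos(φ), so

    ∭_E (21z) dV = ∫_{0}^{2π} ∫_{0}^{π} ∫_{4}^{6} (21ρ cos(φ)) · ρ^2 sin(φ) dρ dφ dθ.

Inner (ρ): 2730sin(2φ).
Middle (φ): 0.
Outer (θ): 0.

Therefore the triple integral equals 0.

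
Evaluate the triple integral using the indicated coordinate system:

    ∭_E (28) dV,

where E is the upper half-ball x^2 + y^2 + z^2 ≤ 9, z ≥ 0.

In spherical coordinates, x = ρ sin(φ) cos(θ), y = ρ sin(φ) sin(θ), z = ρ cos(φ), and dV = ρ^2 sin(φ) dρ dφ dθ.

The integrand becomes 28, so

    ∭_E (28) dV = ∫_{0}^{2π} ∫_{0}^{π/2} ∫_{0}^{3} (28) · ρ^2 sin(φ) dρ dφ dθ.

Inner (ρ): 252sin(φ).
Middle (φ): 252.
Outer (θ): 504π.

Therefore the triple integral equals 504π.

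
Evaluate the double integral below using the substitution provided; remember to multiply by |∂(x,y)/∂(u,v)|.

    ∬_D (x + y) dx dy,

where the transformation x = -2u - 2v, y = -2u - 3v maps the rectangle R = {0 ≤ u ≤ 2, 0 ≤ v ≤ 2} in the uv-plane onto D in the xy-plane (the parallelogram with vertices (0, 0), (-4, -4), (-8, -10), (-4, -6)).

Compute the Jacobian determinant of (x, y) with respect to (u, v):

    ∂(x,y)/∂(u,v) = | -2  -2 | = (-2)(-3) - (-2)(-2) = 2.
                   | -2  -3 |

Its absolute value is |J| = 2 (the area scaling factor).

Substituting x = -2u - 2v, y = -2u - 3v into the integrand,

    x + y → -4u - 5v,

so the integral becomes

    ∬_R (-4u - 5v) · |J| du dv = ∫_0^2 ∫_0^2 (-8u - 10v) dv du.

Inner (v): -16u - 20.
Outer (u): -72.

Therefore ∬_D (x + y) dx dy = -72.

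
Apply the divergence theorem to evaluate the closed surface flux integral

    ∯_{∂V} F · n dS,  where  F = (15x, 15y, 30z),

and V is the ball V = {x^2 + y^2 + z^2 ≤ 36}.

By the divergence theorem,

    ∯_{∂V} F · n dS = ∭_V (∇ · F) dV.

Compute the divergence:
    ∇ · F = ∂F_x/∂x + ∂F_y/∂y + ∂F_z/∂z = 15 + 15 + 30 = 60.

In spherical coordinates, x = ρ sin(φ) cos(θ), y = ρ sin(φ) sin(θ), z = ρ cos(φ), dV = ρ^2 sin(φ) dρ dφ dθ, with 0 ≤ ρ ≤ 6, 0 ≤ φ ≤ π, 0 ≤ θ ≤ 2π.

The integrand, after substitution and multiplying by the volume element, becomes (60) · ρ^2 sin(φ), so

    ∭_V (∇·F) dV = ∫_0^{2π} ∫_0^{π} ∫_0^{6} (60) · ρ^2 sin(φ) dρ dφ dθ.

Inner (ρ from 0 to 6): 4320sin(φ).
Middle (φ from 0 to π): 8640.
Outer (θ from 0 to 2π): 17280π.

Therefore ∯_{∂V} F · n dS = 17280π.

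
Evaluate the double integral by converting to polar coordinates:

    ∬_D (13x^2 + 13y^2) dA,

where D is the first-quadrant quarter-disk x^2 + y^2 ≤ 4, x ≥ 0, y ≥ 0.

The region D is 0 ≤ r ≤ 2, 0 ≤ θ ≤ π/2 in polar coordinates, where x = r cos(θ), y = r sin(θ), and dA = r dr dθ.

Under the substitution, the integrand becomes 13r^2, so

    ∬_D (13x^2 + 13y^2) dA = ∫_{0}^{π/2} ∫_{0}^{2} (13r^2) · r dr dθ.

Inner integral (in r): ∫_{0}^{2} (13r^2) · r dr = 52.

Outer integral (in θ): ∫_{0}^{π/2} (52) dθ = 26π.

Therefore ∬_D (13x^2 + 13y^2) dA = 26π.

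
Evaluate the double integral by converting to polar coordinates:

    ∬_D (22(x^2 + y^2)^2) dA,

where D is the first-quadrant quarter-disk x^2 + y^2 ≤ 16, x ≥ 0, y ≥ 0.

The region D is 0 ≤ r ≤ 4, 0 ≤ θ ≤ π/2 in polar coordinates, where x = r cos(θ), y = r sin(θ), and dA = r dr dθ.

Under the substitution, the integrand becomes 22r^4, so

    ∬_D (22(x^2 + y^2)^2) dA = ∫_{0}^{π/2} ∫_{0}^{4} (22r^4) · r dr dθ.

Inner integral (in r): ∫_{0}^{4} (22r^4) · r dr = 45056/3.

Outer integral (in θ): ∫_{0}^{π/2} (45056/3) dθ = 22528π/3.

Therefore ∬_D (22(x^2 + y^2)^2) dA = 22528π/3.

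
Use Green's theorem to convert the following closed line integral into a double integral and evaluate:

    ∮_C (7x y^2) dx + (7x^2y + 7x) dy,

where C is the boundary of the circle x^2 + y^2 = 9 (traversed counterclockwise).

Green's theorem converts the closed line integral into a double integral over the enclosed region D:

    ∮_C P dx + Q dy = ∬_D (∂Q/∂x - ∂P/∂y) dA.

Here P = 7x y^2, Q = 7x^2y + 7x, so

    ∂Q/∂x = 14x y + 7,    ∂P/∂y = 14x y,
    ∂Q/∂x - ∂P/∂y = 7.

D is the region x^2 + y^2 ≤ 9. Evaluating the double integral:

In polar coordinates (x = r cos θ, y = r sin θ, dA = r dr dθ) the integrand becomes 7, so

    ∬_D (7) dA = ∫_0^{2π} ∫_0^{3} (7) · r dr dθ.

Inner (r from 0 to 3): 63/2.
Outer (θ from 0 to 2π): 63π.

Therefore ∮_C P dx + Q dy = 63π.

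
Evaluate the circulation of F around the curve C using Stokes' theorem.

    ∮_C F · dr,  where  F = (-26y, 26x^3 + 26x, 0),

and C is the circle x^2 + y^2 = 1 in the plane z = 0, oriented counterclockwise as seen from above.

Let S be the flat disk x^2 + y^2 ≤ 1 in the plane z = 0, with upward unit normal n̂ = ẑ. By Stokes' theorem,

    ∮_C F · dr = ∬_S (∇ × F) · n̂ dS = ∬_D (curl F)_z dA,

where D is the disk x^2 + y^2 ≤ 1.

Compute the curl of F = (-26y, 26x^3 + 26x, 0):
    (∇ × F)_x = ∂F_z/∂y - ∂F_y/∂z = 0,
    (∇ × F)_y = ∂F_x/∂z - ∂F_z/∂x = 0,
    (∇ × F)_z = ∂F_y/∂x - ∂F_x/∂y = 78x^2 + 52.

On z = 0, (curl F)_z = 78x^2 + 52.

Convert to polar (x = r cos θ, y = r sin θ, dA = r dr dθ); the integrand becomes 78r^2cos(θ)^2 + 52, so

    ∬_D (curl F)_z dA = ∫_0^{2π} ∫_0^{1} (78r^2cos(θ)^2 + 52) · r dr dθ.

Inner (r from 0 to 1): 39cos(θ)^2/2 + 26.
Outer (θ from 0 to 2π): 143π/2.

Therefore ∮_C F · dr = 143π/2.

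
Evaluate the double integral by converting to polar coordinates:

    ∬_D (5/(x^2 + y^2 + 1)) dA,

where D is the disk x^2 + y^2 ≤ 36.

The region D is 0 ≤ r ≤ 6, 0 ≤ θ ≤ 2π in polar coordinates, where x = r cos(θ), y = r sin(θ), and dA = r dr dθ.

Under the substitution, the integrand becomes 5/(r^2 + 1), so

    ∬_D (5/(x^2 + y^2 + 1)) dA = ∫_{0}^{2π} ∫_{0}^{6} (5/(r^2 + 1)) · r dr dθ.

Inner integral (in r): ∫_{0}^{6} (5/(r^2 + 1)) · r dr = 5log(37)/2.

Outer integral (in θ): ∫_{0}^{2π} (5log(37)/2) dθ = 5π log(37).

Therefore ∬_D (5/(x^2 + y^2 + 1)) dA = 5π log(37).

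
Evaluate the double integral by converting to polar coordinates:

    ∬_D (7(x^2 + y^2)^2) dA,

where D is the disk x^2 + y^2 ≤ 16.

The region D is 0 ≤ r ≤ 4, 0 ≤ θ ≤ 2π in polar coordinates, where x = r cos(θ), y = r sin(θ), and dA = r dr dθ.

Under the substitution, the integrand becomes 7r^4, so

    ∬_D (7(x^2 + y^2)^2) dA = ∫_{0}^{2π} ∫_{0}^{4} (7r^4) · r dr dθ.

Inner integral (in r): ∫_{0}^{4} (7r^4) · r dr = 14336/3.

Outer integral (in θ): ∫_{0}^{2π} (14336/3) dθ = 28672π/3.

Therefore ∬_D (7(x^2 + y^2)^2) dA = 28672π/3.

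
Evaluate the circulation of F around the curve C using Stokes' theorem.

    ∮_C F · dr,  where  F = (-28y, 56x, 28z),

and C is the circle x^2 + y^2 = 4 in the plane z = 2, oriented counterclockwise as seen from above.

Let S be the flat disk x^2 + y^2 ≤ 4 in the plane z = 2, with upward unit normal n̂ = ẑ. By Stokes' theorem,

    ∮_C F · dr = ∬_S (∇ × F) · n̂ dS = ∬_D (curl F)_z dA,

where D is the disk x^2 + y^2 ≤ 4.

Compute the curl of F = (-28y, 56x, 28z):
    (∇ × F)_x = ∂F_z/∂y - ∂F_y/∂z = 0,
    (∇ × F)_y = ∂F_x/∂z - ∂F_z/∂x = 0,
    (∇ × F)_z = ∂F_y/∂x - ∂F_x/∂y = 84.

On z = 2, (curl F)_z = 84.

Convert to polar (x = r cos θ, y = r sin θ, dA = r dr dθ); the integrand becomes 84, so

    ∬_D (curl F)_z dA = ∫_0^{2π} ∫_0^{2} (84) · r dr dθ.

Inner (r from 0 to 2): 168.
Outer (θ from 0 to 2π): 336π.

Therefore ∮_C F · dr = 336π.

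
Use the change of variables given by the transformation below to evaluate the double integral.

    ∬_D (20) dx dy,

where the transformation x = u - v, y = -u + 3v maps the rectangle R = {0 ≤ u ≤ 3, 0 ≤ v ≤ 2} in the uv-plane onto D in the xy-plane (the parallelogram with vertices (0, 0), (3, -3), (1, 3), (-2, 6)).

Compute the Jacobian determinant of (x, y) with respect to (u, v):

    ∂(x,y)/∂(u,v) = | 1  -1 | = (1)(3) - (-1)(-1) = 2.
                   | -1  3 |

Its absolute value is |J| = 2 (the area scaling factor).

Substituting x = u - v, y = -u + 3v into the integrand,

    20 → 20,

so the integral becomes

    ∬_R (20) · |J| du dv = ∫_0^3 ∫_0^2 (40) dv du.

Inner (v): 80.
Outer (u): 240.

Therefore ∬_D (20) dx dy = 240.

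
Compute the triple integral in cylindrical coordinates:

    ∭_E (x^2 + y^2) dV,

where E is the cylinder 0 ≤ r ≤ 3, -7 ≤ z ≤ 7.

In cylindrical coordinates, x = r cos(θ), y = r sin(θ), z = z, and dV = r dr dθ dz.

The integrand becomes r^2, so

    ∭_E (x^2 + y^2) dV = ∫_{0}^{2π} ∫_{0}^{3} ∫_{-7}^{7} (r^2) · r dz dr dθ.

Inner (z): 14r^3.
Middle (r from 0 to 3): 567/2.
Outer (θ): 567π.

Therefore the triple integral equals 567π.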